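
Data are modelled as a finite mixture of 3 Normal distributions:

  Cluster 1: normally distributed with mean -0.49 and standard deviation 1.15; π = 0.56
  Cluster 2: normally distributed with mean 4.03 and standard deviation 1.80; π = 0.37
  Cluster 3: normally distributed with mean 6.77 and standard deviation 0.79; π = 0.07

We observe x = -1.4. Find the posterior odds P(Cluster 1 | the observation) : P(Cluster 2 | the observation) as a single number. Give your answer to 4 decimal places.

163.9426

Posterior odds = (π_i f_i(x)) / (π_j f_j(x)); the normalising sum cancels.
Evaluate each component's likelihood at the observed value:
  p_1 = 0.253655
  p_2 = 0.00234173
  p_3 = 3.01229e-24
Odds = (0.56/0.37) × (0.253655/0.00234173) = 1.51351 × 108.319 ≈ 163.9426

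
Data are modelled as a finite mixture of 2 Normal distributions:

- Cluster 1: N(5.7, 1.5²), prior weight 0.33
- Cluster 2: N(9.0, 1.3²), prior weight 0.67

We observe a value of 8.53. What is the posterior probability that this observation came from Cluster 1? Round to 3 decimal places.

P(component k | x) = w_k·f_k(x) / marginal(x), where marginal(x) = Σ_j w_j·f_j(x).
Component likelihoods at x = 8.53:
  f_1 = 0.0448622
  f_2 = 0.287464
Unnormalised posteriors:
  w_1·f_1 = 0.33 × 0.0448622 = 0.0148045
  w_2·f_2 = 0.67 × 0.287464 = 0.192601
Normaliser: 0.0148045 + 0.192601 = 0.207405
Responsibility of Cluster 1: 0.0148045 / 0.207405 ≈ 0.071

0.071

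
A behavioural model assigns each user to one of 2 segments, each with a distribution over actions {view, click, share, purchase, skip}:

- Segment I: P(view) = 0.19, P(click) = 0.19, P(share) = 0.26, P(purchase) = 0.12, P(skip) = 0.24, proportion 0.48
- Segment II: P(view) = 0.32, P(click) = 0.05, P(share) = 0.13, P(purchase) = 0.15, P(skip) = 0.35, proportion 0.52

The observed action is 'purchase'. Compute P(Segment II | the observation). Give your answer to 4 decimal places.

By Bayes' theorem, P(k | x) = π_k f_k(x) / Σ_j π_j f_j(x).
Evaluate each component's likelihood at the observed value:
  L_I = P(purchase | comp) = 0.12
  L_II = P(purchase | comp) = 0.15
Multiply by the mixture weights:
  π_I·L_I = 0.48 × 0.12 = 0.0576
  π_II·L_II = 0.52 × 0.15 = 0.078
Normaliser: 0.0576 + 0.078 = 0.1356
So the posterior for Segment II is 0.078 / 0.1356 ≈ 0.5752.

0.5752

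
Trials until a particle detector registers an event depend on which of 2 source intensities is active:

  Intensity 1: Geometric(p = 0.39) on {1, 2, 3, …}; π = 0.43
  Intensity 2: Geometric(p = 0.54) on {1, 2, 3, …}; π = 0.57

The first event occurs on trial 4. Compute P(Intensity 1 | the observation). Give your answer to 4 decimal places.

0.5596

Posterior ∝ prior × likelihood, so P(k | x) ∝ P(Z=k) f_k(x); normalise over all components.
Geometric probabilities:
  L_1 = 0.39·(1−0.39)^3 = 0.39·0.226981 = 0.0885226
  L_2 = 0.54·(1−0.54)^3 = 0.54·0.097336 = 0.0525614
Prior × likelihood for each component:
  P(Z=1)·L_1 = 0.43 × 0.0885226 = 0.0380647
  P(Z=2)·L_2 = 0.57 × 0.0525614 = 0.02996
Normaliser: 0.0380647 + 0.02996 = 0.0680247
So the posterior for Intensity 1 is 0.0380647 / 0.0680247 ≈ 0.5596.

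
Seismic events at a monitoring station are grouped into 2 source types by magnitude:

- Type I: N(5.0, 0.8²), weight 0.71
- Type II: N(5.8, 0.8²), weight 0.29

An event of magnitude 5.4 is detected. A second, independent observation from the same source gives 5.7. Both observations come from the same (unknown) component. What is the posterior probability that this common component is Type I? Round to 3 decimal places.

The responsibility of component k is π_k f_k(x) divided by Σ_j π_j f_j(x).
Since both observations come from the same component, the likelihood for component k is f_k(x₁)·f_k(x₂).
  L_I = [0.440082] × [0.340069] = 0.149658
  L_II = [0.440082] × [0.494797] = 0.217751
Prior × likelihood for each component:
  π_I·L_I = 0.71 × 0.149658 = 0.106257
  π_II·L_II = 0.29 × 0.217751 = 0.0631478
Marginal: 0.106257 + 0.0631478 = 0.169405
P(Type I | x₁, x₂) ≈ 0.627

0.627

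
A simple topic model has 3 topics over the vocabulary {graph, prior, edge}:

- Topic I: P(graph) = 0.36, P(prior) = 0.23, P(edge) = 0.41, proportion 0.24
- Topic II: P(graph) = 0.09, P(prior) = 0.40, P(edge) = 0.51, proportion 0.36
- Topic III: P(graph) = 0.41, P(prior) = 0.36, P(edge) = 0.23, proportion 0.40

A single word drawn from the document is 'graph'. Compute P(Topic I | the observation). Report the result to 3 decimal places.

Posterior ∝ prior × likelihood, so P(k | x) ∝ π_k f_k(x); normalise over all components.
Component likelihoods at x = 'graph':
  p_I = 0.36
  p_II = 0.09
  p_III = 0.41
Prior × likelihood for each component:
  π_I·p_I = 0.24 × 0.36 = 0.0864
  π_II·p_II = 0.36 × 0.09 = 0.0324
  π_III·p_III = 0.40 × 0.41 = 0.164
Sum: 0.0864 + 0.0324 + 0.164 = 0.2828
Responsibility of Topic I: 0.0864 / 0.2828 ≈ 0.306

0.306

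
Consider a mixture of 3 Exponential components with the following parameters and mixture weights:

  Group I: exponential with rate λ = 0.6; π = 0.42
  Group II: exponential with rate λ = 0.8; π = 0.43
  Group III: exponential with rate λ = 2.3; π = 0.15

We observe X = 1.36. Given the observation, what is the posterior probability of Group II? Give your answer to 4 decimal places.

0.4780

By Bayes' theorem, P(k | x) = P(Z=k) f_k(x) / Σ_j P(Z=j) f_j(x).
Component likelihoods at x = 1.36:
  p_I = 0.265318
  p_II = 0.269512
  p_III = 0.100752
Weight by the priors:
  P(Z=I)·p_I = 0.42 × 0.265318 = 0.111434
  P(Z=II)·p_II = 0.43 × 0.269512 = 0.11589
  P(Z=III)·p_III = 0.15 × 0.100752 = 0.0151128
Evidence: 0.111434 + 0.11589 + 0.0151128 = 0.242436
P(Group II | 1.36) = 0.11589 / 0.242436 ≈ 0.4780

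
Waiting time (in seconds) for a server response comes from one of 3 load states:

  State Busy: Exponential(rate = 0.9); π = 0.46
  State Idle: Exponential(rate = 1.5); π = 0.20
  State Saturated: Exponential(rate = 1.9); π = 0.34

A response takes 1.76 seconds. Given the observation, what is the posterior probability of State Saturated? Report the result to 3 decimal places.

By Bayes' theorem, P(k | x) = π_k f_k(x) / Σ_j π_j f_j(x).
Component likelihoods at x = 1.76 seconds:
  f_Busy = 0.184638
  f_Idle = 0.107042
  f_Saturated = 0.0670614
Unnormalised posteriors:
  π_Busy·f_Busy = 0.46 × 0.184638 = 0.0849333
  π_Idle·f_Idle = 0.20 × 0.107042 = 0.0214084
  π_Saturated·f_Saturated = 0.34 × 0.0670614 = 0.0228009
Marginal: 0.0849333 + 0.0214084 + 0.0228009 = 0.129143
P(State Saturated | x) = 0.0228009 / 0.129143 ≈ 0.177

0.177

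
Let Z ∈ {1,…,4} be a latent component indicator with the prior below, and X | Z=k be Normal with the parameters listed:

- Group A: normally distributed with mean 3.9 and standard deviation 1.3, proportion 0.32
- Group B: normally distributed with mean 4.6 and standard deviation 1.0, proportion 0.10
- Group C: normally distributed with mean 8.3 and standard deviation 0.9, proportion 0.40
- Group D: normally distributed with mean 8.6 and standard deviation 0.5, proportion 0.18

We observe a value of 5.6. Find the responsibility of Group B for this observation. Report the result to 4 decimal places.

The responsibility of component k is π_k f_k(x) divided by Σ_j π_j f_j(x).
Evaluate each component's likelihood at the observed value:
  L_A = 0.130506
  L_B = 0.241971
  L_C = 0.00492428
  L_D = 1.21518e-08
Unnormalised posteriors:
  π_A·L_A = 0.32 × 0.130506 = 0.0417621
  π_B·L_B = 0.10 × 0.241971 = 0.0241971
  π_C·L_C = 0.40 × 0.00492428 = 0.00196971
  π_D·L_D = 0.18 × 1.21518e-08 = 2.18732e-09
Evidence: 0.0417621 + 0.0241971 + 0.00196971 + 2.18732e-09 = 0.0679289
P(Group B | 5.6) ≈ 0.3562

0.3562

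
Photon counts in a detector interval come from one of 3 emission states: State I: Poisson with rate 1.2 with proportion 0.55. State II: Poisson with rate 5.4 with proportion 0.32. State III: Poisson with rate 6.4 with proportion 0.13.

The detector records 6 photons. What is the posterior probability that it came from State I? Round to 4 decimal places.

By Bayes' theorem, P(k | x) = P(Z=k) f_k(x) / Σ_j P(Z=j) f_j(x).
Poisson probabilities:
  p_I = e^(−1.2)·1.2^6/6! = 0.00124911
  p_II = e^(−5.4)·5.4^6/6! = 0.155539
  p_III = e^(−6.4)·6.4^6/6! = 0.158585
Multiply by the mixture weights:
  P(Z=I)·p_I = 0.55 × 0.00124911 = 0.000687012
  P(Z=II)·p_II = 0.32 × 0.155539 = 0.0497725
  P(Z=III)·p_III = 0.13 × 0.158585 = 0.0206161
Denominator: 0.000687012 + 0.0497725 + 0.0206161 = 0.0710756
P(State I | data) = 0.000687012 / 0.0710756 ≈ 0.0097

0.0097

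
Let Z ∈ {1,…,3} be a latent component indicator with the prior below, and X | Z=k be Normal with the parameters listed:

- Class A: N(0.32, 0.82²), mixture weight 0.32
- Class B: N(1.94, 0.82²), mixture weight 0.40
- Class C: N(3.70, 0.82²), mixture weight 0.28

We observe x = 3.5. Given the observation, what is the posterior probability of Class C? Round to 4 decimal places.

0.8054

P(component k | x) = π_k·f_k(x) / marginal(x), where marginal(x) = Σ_j π_j·f_j(x).
Component likelihoods at x = 3.5:
  p_A = 0.000263853
  p_B = 0.0796491
  p_C = 0.472257
Unnormalised posteriors:
  π_A·p_A = 0.32 × 0.000263853 = 8.44329e-05
  π_B·p_B = 0.40 × 0.0796491 = 0.0318596
  π_C·p_C = 0.28 × 0.472257 = 0.132232
Denominator: 8.44329e-05 + 0.0318596 + 0.132232 = 0.164176
Responsibility of Class C: 0.132232 / 0.164176 ≈ 0.8054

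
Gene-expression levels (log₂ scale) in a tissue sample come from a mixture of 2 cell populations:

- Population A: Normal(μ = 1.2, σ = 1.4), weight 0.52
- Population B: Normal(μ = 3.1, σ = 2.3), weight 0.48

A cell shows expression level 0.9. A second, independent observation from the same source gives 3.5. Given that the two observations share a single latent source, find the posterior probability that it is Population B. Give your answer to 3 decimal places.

Apply Bayes' rule: the posterior for each component is proportional to its prior times its likelihood at x.
Since both observations come from the same component, the likelihood for component k is f_k(x₁)·f_k(x₂).
  f_A = [0.278491] × [0.0739105] = 0.0205834
  f_B = [0.109776] × [0.17085] = 0.0187552
Multiply by the mixture weights:
  π_A·f_A = 0.52 × 0.0205834 = 0.0107034
  π_B·f_B = 0.48 × 0.0187552 = 0.00900249
Normaliser: 0.0107034 + 0.00900249 = 0.0197059
P(Population B | x) ≈ 0.457

0.457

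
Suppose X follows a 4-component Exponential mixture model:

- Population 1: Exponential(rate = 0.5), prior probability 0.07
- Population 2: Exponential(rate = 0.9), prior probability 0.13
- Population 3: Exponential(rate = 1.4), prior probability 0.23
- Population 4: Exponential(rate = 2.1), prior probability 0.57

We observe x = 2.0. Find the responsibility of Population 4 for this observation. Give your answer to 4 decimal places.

0.2574

Posterior ∝ prior × likelihood, so P(k | x) ∝ π_k f_k(x); normalise over all components.
Component likelihoods at x = 2.0:
  f_1 = 0.5·e^(−0.5·2.0) = 0.5·e^(−1.0000) = 0.18394
  f_2 = 0.9·e^(−0.9·2.0) = 0.9·e^(−1.8000) = 0.148769
  f_3 = 1.4·e^(−1.4·2.0) = 1.4·e^(−2.8000) = 0.0851341
  f_4 = 2.1·e^(−2.1·2.0) = 2.1·e^(−4.2000) = 0.0314907
Multiply by the mixture weights:
  π_1·f_1 = 0.07 × 0.18394 = 0.0128758
  π_2·f_2 = 0.13 × 0.148769 = 0.01934
  π_3·f_3 = 0.23 × 0.0851341 = 0.0195808
  π_4·f_4 = 0.57 × 0.0314907 = 0.0179497
Sum: 0.0128758 + 0.01934 + 0.0195808 + 0.0179497 = 0.0697463
P(Population 4 | the observation) = 0.0179497 / 0.0697463 ≈ 0.2574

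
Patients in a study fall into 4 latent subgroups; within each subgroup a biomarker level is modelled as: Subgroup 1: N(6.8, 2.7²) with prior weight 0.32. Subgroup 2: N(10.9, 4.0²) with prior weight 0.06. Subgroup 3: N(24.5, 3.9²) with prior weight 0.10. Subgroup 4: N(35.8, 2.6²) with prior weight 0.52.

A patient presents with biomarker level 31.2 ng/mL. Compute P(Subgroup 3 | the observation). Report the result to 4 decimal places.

0.1230

The responsibility of component k is π_k f_k(x) divided by Σ_j π_j f_j(x).
Evaluate each component's likelihood at the observed value:
  f_1 = (1/(2.7·√(2π)))·exp(−(31.2−6.8)²/(2·2.7²)) = 0.147756·exp(-40.83402) = 2.7262e-19
  f_2 = (1/(4.0·√(2π)))·exp(−(31.2−10.9)²/(2·4.0²)) = 0.099736·exp(-12.87781) = 2.54734e-07
  f_3 = (1/(3.9·√(2π)))·exp(−(31.2−24.5)²/(2·3.9²)) = 0.102293·exp(-1.47567) = 0.0233867
  f_4 = (1/(2.6·√(2π)))·exp(−(31.2−35.8)²/(2·2.6²)) = 0.153439·exp(-1.56509) = 0.0320795
Weight by the priors:
  π_1·f_1 = 0.32 × 2.7262e-19 = 8.72383e-20
  π_2·f_2 = 0.06 × 2.54734e-07 = 1.5284e-08
  π_3·f_3 = 0.10 × 0.0233867 = 0.00233867
  π_4·f_4 = 0.52 × 0.0320795 = 0.0166813
Denominator: 8.72383e-20 + 1.5284e-08 + 0.00233867 + 0.0166813 = 0.01902
P(Subgroup 3 | data) = 0.00233867 / 0.01902 ≈ 0.1230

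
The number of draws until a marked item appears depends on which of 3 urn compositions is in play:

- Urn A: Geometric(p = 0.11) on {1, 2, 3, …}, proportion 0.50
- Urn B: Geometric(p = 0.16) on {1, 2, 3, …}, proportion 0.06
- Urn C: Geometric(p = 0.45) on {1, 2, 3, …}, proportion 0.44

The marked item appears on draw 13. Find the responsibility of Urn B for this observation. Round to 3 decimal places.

P(component k | x) = P(Z=k)·f_k(x) / marginal(x), where marginal(x) = Σ_j P(Z=j)·f_j(x).
Geometric probabilities:
  L_A = 0.11·(1−0.11)^12 = 0.11·0.24699 = 0.0271689
  L_B = 0.16·(1−0.16)^12 = 0.16·0.12341 = 0.0197456
  L_C = 0.45·(1−0.45)^12 = 0.45·0.000766218 = 0.000344798
Multiply by the mixture weights:
  P(Z=A)·L_A = 0.50 × 0.0271689 = 0.0135845
  P(Z=B)·L_B = 0.06 × 0.0197456 = 0.00118474
  P(Z=C)·L_C = 0.44 × 0.000344798 = 0.000151711
Sum: 0.0135845 + 0.00118474 + 0.000151711 = 0.0149209
P(Urn B | x) ≈ 0.079

0.079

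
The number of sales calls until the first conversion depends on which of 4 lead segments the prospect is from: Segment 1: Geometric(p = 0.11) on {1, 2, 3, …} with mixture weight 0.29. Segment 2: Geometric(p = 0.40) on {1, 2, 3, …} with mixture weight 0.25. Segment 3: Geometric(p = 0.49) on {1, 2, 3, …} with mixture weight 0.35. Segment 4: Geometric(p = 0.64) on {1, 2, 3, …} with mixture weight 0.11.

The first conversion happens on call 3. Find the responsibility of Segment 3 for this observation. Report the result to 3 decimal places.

The responsibility of component k is w_k f_k(x) divided by Σ_j w_j f_j(x).
Component likelihoods at x = 3:
  L_1 = 0.087131
  L_2 = 0.144
  L_3 = 0.127449
  L_4 = 0.082944
Prior × likelihood for each component:
  w_1·L_1 = 0.29 × 0.087131 = 0.025268
  w_2·L_2 = 0.25 × 0.144 = 0.036
  w_3·L_3 = 0.35 × 0.127449 = 0.0446071
  w_4·L_4 = 0.11 × 0.082944 = 0.00912384
Sum: 0.025268 + 0.036 + 0.0446071 + 0.00912384 = 0.114999
P(Segment 3 | 3) = 0.0446071 / 0.114999 ≈ 0.388

0.388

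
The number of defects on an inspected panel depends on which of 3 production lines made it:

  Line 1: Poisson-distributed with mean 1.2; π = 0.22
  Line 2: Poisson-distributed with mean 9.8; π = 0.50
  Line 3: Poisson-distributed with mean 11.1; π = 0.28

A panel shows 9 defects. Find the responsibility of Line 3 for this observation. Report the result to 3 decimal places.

Apply Bayes' rule: the posterior for each component is proportional to its prior times its likelihood at x.
Evaluate each component's likelihood at the observed value:
  p_1 = e^(−1.2)·1.2^9/9! = 4.28267e-06
  p_2 = e^(−9.8)·9.8^9/9! = 0.127405
  p_3 = e^(−11.1)·11.1^9/9! = 0.106531
Multiply by the mixture weights:
  π_1·p_1 = 0.22 × 4.28267e-06 = 9.42188e-07
  π_2·p_2 = 0.50 × 0.127405 = 0.0637024
  π_3·p_3 = 0.28 × 0.106531 = 0.0298286
Marginal: 9.42188e-07 + 0.0637024 + 0.0298286 = 0.0935319
Responsibility of Line 3: 0.0298286 / 0.0935319 ≈ 0.319

0.319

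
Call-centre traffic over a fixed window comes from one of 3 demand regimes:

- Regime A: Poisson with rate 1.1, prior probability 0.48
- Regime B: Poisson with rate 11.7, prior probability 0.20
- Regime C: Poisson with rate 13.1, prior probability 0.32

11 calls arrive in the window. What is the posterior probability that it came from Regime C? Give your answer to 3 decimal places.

0.578

By Bayes' theorem, P(k | x) = π_k f_k(x) / Σ_j π_j f_j(x).
Evaluate each component's likelihood at the observed value:
  L_A = 2.37925e-08
  L_B = 0.116854
  L_C = 0.0999012
Multiply by the mixture weights:
  π_A·L_A = 0.48 × 2.37925e-08 = 1.14204e-08
  π_B·L_B = 0.20 × 0.116854 = 0.0233708
  π_C·L_C = 0.32 × 0.0999012 = 0.0319684
Marginal: 1.14204e-08 + 0.0233708 + 0.0319684 = 0.0553392
P(Regime C | the observation) = 0.0319684 / 0.0553392 ≈ 0.578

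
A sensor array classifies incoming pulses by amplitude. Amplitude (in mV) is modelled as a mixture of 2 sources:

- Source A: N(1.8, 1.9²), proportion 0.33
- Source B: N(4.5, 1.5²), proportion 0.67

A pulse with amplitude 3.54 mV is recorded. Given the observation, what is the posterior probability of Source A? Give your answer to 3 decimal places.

By Bayes' theorem, P(k | x) = P(Z=k) f_k(x) / Σ_j P(Z=j) f_j(x).
Evaluate each component's likelihood at the observed value:
  L_A = (1/(1.9·√(2π)))·exp(−(3.54−1.8)²/(2·1.9²)) = 0.209970·exp(-0.41934) = 0.138052
  L_B = (1/(1.5·√(2π)))·exp(−(3.54−4.5)²/(2·1.5²)) = 0.265962·exp(-0.20480) = 0.216708
Weight by the priors:
  P(Z=A)·L_A = 0.33 × 0.138052 = 0.045557
  P(Z=B)·L_B = 0.67 × 0.216708 = 0.145194
Denominator: 0.045557 + 0.145194 = 0.190752
So the posterior for Source A is 0.045557 / 0.190752 ≈ 0.239.

0.239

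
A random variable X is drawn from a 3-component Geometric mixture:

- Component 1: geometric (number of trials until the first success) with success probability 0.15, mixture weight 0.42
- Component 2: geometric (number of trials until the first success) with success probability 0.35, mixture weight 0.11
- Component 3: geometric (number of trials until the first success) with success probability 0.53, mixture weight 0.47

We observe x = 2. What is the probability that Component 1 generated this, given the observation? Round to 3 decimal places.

The responsibility of component k is P(Z=k) f_k(x) divided by Σ_j P(Z=j) f_j(x).
Geometric probabilities:
  L_1 = 0.15·(1−0.15)^1 = 0.15·0.85 = 0.1275
  L_2 = 0.35·(1−0.35)^1 = 0.35·0.65 = 0.2275
  L_3 = 0.53·(1−0.53)^1 = 0.53·0.47 = 0.2491
Multiply by the mixture weights:
  P(Z=1)·L_1 = 0.42 × 0.1275 = 0.05355
  P(Z=2)·L_2 = 0.11 × 0.2275 = 0.025025
  P(Z=3)·L_3 = 0.47 × 0.2491 = 0.117077
Normaliser: 0.05355 + 0.025025 + 0.117077 = 0.195652
So the posterior for Component 1 is 0.05355 / 0.195652 ≈ 0.274.

0.274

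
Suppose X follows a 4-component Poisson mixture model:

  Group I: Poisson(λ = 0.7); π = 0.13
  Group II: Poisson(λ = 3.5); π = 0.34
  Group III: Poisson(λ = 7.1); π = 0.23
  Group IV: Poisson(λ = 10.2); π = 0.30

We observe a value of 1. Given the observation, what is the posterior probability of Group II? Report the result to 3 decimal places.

P(component k | x) = π_k·f_k(x) / marginal(x), where marginal(x) = Σ_j π_j·f_j(x).
Poisson probabilities:
  p_I = e^(−0.7)·0.7^1/1! = 0.34761
  p_II = e^(−3.5)·3.5^1/1! = 0.105691
  p_III = e^(−7.1)·7.1^1/1! = 0.00585824
  p_IV = e^(−10.2)·10.2^1/1! = 0.000379137
Unnormalised posteriors:
  π_I·p_I = 0.13 × 0.34761 = 0.0451893
  π_II·p_II = 0.34 × 0.105691 = 0.0359349
  π_III·p_III = 0.23 × 0.00585824 = 0.0013474
  π_IV·p_IV = 0.30 × 0.000379137 = 0.000113741
Sum: 0.0451893 + 0.0359349 + 0.0013474 + 0.000113741 = 0.0825853
So the posterior for Group II is 0.0359349 / 0.0825853 ≈ 0.435.

0.435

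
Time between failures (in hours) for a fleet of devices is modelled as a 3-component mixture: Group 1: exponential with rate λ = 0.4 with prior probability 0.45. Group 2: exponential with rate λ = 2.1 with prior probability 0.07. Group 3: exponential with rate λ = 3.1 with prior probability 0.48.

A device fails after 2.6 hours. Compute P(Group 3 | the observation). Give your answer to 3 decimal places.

0.007

Apply Bayes' rule: the posterior for each component is proportional to its prior times its likelihood at x.
Component likelihoods at x = 2.6 hours:
  f_1 = 0.141382
  f_2 = 0.00893247
  f_3 = 0.000979373
Weight by the priors:
  w_1·f_1 = 0.45 × 0.141382 = 0.0636218
  w_2·f_2 = 0.07 × 0.00893247 = 0.000625273
  w_3·f_3 = 0.48 × 0.000979373 = 0.000470099
Sum: 0.0636218 + 0.000625273 + 0.000470099 = 0.0647172
P(Group 3 | 2.6 hours) ≈ 0.007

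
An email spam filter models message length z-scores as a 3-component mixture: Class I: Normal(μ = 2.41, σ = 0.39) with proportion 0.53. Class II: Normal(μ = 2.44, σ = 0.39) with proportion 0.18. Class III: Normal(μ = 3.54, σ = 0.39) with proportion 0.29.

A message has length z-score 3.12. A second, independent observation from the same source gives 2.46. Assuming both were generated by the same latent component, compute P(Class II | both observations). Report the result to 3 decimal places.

By Bayes' theorem, P(k | x) = P(Z=k) f_k(x) / Σ_j P(Z=j) f_j(x).
Since both observations come from the same component, the likelihood for component k is f_k(x₁)·f_k(x₂).
  p_I = [0.195057] × [1.01456] = 0.197896
  p_II = [0.223715] × [1.02158] = 0.228544
  p_III = [0.572804] × [0.0221117] = 0.0126657
Unnormalised posteriors:
  P(Z=I)·p_I = 0.53 × 0.197896 = 0.104885
  P(Z=II)·p_II = 0.18 × 0.228544 = 0.0411379
  P(Z=III)·p_III = 0.29 × 0.0126657 = 0.00367304
Normaliser: 0.104885 + 0.0411379 + 0.00367304 = 0.149696
Responsibility of Class II: 0.0411379 / 0.149696 ≈ 0.275

0.275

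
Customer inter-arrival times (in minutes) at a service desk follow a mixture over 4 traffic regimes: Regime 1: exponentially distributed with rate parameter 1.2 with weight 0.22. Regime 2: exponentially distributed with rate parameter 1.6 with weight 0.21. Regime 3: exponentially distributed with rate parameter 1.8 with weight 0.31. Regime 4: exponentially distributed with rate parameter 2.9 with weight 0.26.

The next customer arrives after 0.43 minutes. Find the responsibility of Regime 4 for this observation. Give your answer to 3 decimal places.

The responsibility of component k is π_k f_k(x) divided by Σ_j π_j f_j(x).
Evaluate each component's likelihood at the observed value:
  p_1 = 1.2·e^(−1.2·0.43) = 1.2·e^(−0.5160) = 0.716284
  p_2 = 1.6·e^(−1.6·0.43) = 1.6·e^(−0.6880) = 0.804128
  p_3 = 1.8·e^(−1.8·0.43) = 1.8·e^(−0.7740) = 0.830096
  p_4 = 2.9·e^(−2.9·0.43) = 2.9·e^(−1.2470) = 0.83336
Weight by the priors:
  π_1·p_1 = 0.22 × 0.716284 = 0.157582
  π_2·p_2 = 0.21 × 0.804128 = 0.168867
  π_3·p_3 = 0.31 × 0.830096 = 0.25733
  π_4·p_4 = 0.26 × 0.83336 = 0.216674
Sum: 0.157582 + 0.168867 + 0.25733 + 0.216674 = 0.800453
So the posterior for Regime 4 is 0.216674 / 0.800453 ≈ 0.271.

0.271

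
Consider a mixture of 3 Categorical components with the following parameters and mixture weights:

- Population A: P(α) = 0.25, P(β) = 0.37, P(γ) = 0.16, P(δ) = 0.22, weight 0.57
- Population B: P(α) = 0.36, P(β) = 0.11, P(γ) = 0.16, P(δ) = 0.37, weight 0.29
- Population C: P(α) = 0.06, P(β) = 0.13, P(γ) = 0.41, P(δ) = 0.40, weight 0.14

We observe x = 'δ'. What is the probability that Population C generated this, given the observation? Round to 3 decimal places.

Apply Bayes' rule: the posterior for each component is proportional to its prior times its likelihood at x.
Component likelihoods at x = 'δ':
  f_A = 0.22
  f_B = 0.37
  f_C = 0.4
Prior × likelihood for each component:
  P(Z=A)·f_A = 0.57 × 0.22 = 0.1254
  P(Z=B)·f_B = 0.29 × 0.37 = 0.1073
  P(Z=C)·f_C = 0.14 × 0.4 = 0.056
Denominator: 0.1254 + 0.1073 + 0.056 = 0.2887
P(Population C | 'δ') ≈ 0.194

0.194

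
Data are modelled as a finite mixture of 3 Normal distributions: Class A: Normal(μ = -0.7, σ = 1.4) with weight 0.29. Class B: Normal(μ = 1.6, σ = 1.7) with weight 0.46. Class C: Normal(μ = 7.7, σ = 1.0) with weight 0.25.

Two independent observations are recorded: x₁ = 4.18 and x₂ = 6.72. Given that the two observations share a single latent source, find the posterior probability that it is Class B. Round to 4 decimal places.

P(component k | x) = w_k·f_k(x) / marginal(x), where marginal(x) = Σ_j w_j·f_j(x).
Since both observations come from the same component, the likelihood for component k is f_k(x₁)·f_k(x₂).
  f_A = [0.000655237] × [2.26525e-07] = 1.48428e-10
  f_B = [0.074185] × [0.00251639] = 0.000186678
  f_C = [0.000813521] × [0.246809] = 0.000200785
Weight by the priors:
  w_A·f_A = 0.29 × 1.48428e-10 = 4.3044e-11
  w_B·f_B = 0.46 × 0.000186678 = 8.58721e-05
  w_C·f_C = 0.25 × 0.000200785 = 5.01962e-05
Marginal: 4.3044e-11 + 8.58721e-05 + 5.01962e-05 = 0.000136068
P(Class B | x₁, x₂) ≈ 0.6311

0.6311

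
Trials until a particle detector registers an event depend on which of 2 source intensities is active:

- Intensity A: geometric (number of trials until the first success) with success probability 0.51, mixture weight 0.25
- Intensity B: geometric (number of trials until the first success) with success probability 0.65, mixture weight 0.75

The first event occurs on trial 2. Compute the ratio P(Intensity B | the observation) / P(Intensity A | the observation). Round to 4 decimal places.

2.7311

Only the two components matter; the odds are (w_i f_i(x)) / (w_j f_j(x)).
Component likelihoods at x = 2:
  f_A = 0.2499
  f_B = 0.2275
0.170625 / 0.062475 ≈ 2.7311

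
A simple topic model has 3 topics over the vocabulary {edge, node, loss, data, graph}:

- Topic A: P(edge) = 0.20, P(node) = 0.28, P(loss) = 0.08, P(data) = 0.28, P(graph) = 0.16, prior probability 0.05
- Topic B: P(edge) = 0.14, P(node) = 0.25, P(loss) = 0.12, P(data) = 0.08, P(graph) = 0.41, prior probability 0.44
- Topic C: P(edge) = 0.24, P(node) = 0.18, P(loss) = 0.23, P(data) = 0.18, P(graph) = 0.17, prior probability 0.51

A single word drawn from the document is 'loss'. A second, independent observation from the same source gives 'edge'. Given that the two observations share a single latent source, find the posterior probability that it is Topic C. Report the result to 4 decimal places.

The responsibility of component k is π_k f_k(x) divided by Σ_j π_j f_j(x).
Since both observations come from the same component, the likelihood for component k is f_k(x₁)·f_k(x₂).
  L_A = [P(loss | comp) = 0.08] × [0.2] = 0.016
  L_B = [P(loss | comp) = 0.12] × [0.14] = 0.0168
  L_C = [P(loss | comp) = 0.23] × [0.24] = 0.0552
Multiply by the mixture weights:
  π_A·L_A = 0.05 × 0.016 = 0.0008
  π_B·L_B = 0.44 × 0.0168 = 0.007392
  π_C·L_C = 0.51 × 0.0552 = 0.028152
Marginal: 0.0008 + 0.007392 + 0.028152 = 0.036344
P(Topic C | x) ≈ 0.7746

0.7746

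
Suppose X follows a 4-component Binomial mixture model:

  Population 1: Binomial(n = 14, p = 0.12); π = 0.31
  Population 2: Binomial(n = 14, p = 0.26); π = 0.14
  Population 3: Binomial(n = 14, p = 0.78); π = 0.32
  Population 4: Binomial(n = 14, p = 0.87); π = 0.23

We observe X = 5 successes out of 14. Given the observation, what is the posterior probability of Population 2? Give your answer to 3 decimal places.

By Bayes' theorem, P(k | x) = π_k f_k(x) / Σ_j π_j f_j(x).
Evaluate each component's likelihood at the observed value:
  p_1 = 0.0157657
  p_2 = 0.158276
  p_3 = 0.000697816
  p_4 = 1.05816e-05
Weight by the priors:
  π_1·p_1 = 0.31 × 0.0157657 = 0.00488738
  π_2·p_2 = 0.14 × 0.158276 = 0.0221587
  π_3·p_3 = 0.32 × 0.000697816 = 0.000223301
  π_4·p_4 = 0.23 × 1.05816e-05 = 2.43376e-06
Evidence: 0.00488738 + 0.0221587 + 0.000223301 + 2.43376e-06 = 0.0272718
P(Population 2 | data) = 0.0221587 / 0.0272718 ≈ 0.813

0.813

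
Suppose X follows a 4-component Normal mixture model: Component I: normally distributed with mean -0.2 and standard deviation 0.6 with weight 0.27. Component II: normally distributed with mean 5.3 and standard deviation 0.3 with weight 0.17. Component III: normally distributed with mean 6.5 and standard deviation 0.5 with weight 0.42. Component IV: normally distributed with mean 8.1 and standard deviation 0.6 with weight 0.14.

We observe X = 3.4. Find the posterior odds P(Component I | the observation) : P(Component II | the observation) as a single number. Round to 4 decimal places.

The posterior odds equal the prior odds times the likelihood ratio: (w_i/w_j)·(f_i(x)/f_j(x)).
Normal densities:
  f_I = 1.01265e-08
  f_II = 2.59282e-09
  f_III = 3.58757e-09
  f_IV = 3.15038e-14
Posterior odds = (w_I·f_I) / (w_II·f_II) = (0.27·1.01265e-08) / (0.17·2.59282e-09) = 2.73415e-09 / 4.40779e-10 ≈ 6.2030

6.2030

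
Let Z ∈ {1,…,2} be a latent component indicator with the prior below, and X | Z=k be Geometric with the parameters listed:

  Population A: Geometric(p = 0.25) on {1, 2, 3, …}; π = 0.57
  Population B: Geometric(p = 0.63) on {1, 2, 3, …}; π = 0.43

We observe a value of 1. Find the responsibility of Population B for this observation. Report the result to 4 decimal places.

Apply Bayes' rule: the posterior for each component is proportional to its prior times its likelihood at x.
Component likelihoods at x = 1:
  p_A = 0.25
  p_B = 0.63
Unnormalised posteriors:
  π_A·p_A = 0.57 × 0.25 = 0.1425
  π_B·p_B = 0.43 × 0.63 = 0.2709
Sum: 0.1425 + 0.2709 = 0.4134
P(Population B | data) = 0.2709 / 0.4134 ≈ 0.6553

0.6553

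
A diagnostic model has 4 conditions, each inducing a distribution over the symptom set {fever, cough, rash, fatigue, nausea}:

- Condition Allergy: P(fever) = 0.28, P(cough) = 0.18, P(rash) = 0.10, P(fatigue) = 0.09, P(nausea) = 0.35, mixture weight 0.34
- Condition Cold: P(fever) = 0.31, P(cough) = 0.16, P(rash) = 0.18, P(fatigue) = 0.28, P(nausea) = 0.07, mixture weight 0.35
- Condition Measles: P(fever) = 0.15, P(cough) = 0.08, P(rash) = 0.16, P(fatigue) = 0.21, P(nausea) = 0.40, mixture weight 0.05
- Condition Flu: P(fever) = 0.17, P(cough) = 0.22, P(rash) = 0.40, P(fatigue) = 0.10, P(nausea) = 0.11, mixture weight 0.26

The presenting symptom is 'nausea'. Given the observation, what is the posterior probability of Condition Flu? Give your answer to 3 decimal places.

Posterior ∝ prior × likelihood, so P(k | x) ∝ π_k f_k(x); normalise over all components.
Component likelihoods at x = 'nausea':
  L_Allergy = 0.35
  L_Cold = 0.07
  L_Measles = 0.4
  L_Flu = 0.11
Unnormalised posteriors:
  π_Allergy·L_Allergy = 0.34 × 0.35 = 0.119
  π_Cold·L_Cold = 0.35 × 0.07 = 0.0245
  π_Measles·L_Measles = 0.05 × 0.4 = 0.02
  π_Flu·L_Flu = 0.26 × 0.11 = 0.0286
Denominator: 0.119 + 0.0245 + 0.02 + 0.0286 = 0.1921
Responsibility of Condition Flu: 0.0286 / 0.1921 ≈ 0.149

0.149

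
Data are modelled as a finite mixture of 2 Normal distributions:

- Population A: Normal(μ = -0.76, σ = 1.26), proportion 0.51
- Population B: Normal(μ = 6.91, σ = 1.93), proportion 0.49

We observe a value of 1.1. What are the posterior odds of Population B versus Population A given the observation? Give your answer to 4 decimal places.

0.0201

Since P(k|x) ∝ P(Z=k) f_k(x), the posterior odds are P(Z=i) f_i(x) / (P(Z=j) f_j(x)).
Evaluate each component's likelihood at the observed value:
  p_A = (1/(1.26·√(2π)))·exp(−(1.1−-0.76)²/(2·1.26²)) = 0.316621·exp(-1.08957) = 0.106499
  p_B = (1/(1.93·√(2π)))·exp(−(1.1−6.91)²/(2·1.93²)) = 0.206706·exp(-4.53114) = 0.00222589
0.00109068 / 0.0543145 ≈ 0.0201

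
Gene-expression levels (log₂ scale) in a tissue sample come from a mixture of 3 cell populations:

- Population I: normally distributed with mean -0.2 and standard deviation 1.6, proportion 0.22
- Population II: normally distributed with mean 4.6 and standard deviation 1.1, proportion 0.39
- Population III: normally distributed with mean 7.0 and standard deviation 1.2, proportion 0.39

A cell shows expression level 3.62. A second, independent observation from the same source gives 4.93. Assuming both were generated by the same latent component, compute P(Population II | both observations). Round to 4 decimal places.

0.9943

The responsibility of component k is P(Z=k) f_k(x) divided by Σ_j P(Z=j) f_j(x).
Since both observations come from the same component, the likelihood for component k is f_k(x₁)·f_k(x₂).
  f_I = [0.0144217] × [0.00146052] = 2.10632e-05
  f_II = [0.243873] × [0.346716] = 0.0845547
  f_III = [0.00629458] × [0.0750896] = 0.000472658
Weight by the priors:
  P(Z=I)·f_I = 0.22 × 2.10632e-05 = 4.63391e-06
  P(Z=II)·f_II = 0.39 × 0.0845547 = 0.0329763
  P(Z=III)·f_III = 0.39 × 0.000472658 = 0.000184337
Denominator: 4.63391e-06 + 0.0329763 + 0.000184337 = 0.0331653
So the posterior for Population II is 0.0329763 / 0.0331653 ≈ 0.9943.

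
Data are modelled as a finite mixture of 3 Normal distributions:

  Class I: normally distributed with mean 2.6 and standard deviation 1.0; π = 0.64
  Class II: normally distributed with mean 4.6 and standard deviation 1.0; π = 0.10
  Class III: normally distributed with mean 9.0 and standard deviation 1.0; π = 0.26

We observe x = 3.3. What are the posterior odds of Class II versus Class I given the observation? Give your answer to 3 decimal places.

0.086

Only the two components matter; the odds are (P(Z=i) f_i(x)) / (P(Z=j) f_j(x)).
Component likelihoods at x = 3.3:
  L_I = 0.312254
  L_II = 0.171369
  L_III = 3.51396e-08
0.0171369 / 0.199843 ≈ 0.086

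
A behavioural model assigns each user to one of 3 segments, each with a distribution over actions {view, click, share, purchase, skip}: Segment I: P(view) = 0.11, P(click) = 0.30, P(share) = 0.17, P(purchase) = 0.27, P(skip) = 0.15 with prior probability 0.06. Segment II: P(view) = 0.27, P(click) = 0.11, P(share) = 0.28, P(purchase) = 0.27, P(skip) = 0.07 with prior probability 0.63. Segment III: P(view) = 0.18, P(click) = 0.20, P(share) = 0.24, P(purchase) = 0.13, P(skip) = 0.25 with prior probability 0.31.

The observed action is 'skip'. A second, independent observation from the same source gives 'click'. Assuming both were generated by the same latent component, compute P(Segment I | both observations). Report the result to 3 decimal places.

0.117

The responsibility of component k is π_k f_k(x) divided by Σ_j π_j f_j(x).
Since both observations come from the same component, the likelihood for component k is f_k(x₁)·f_k(x₂).
  f_I = [P(skip | comp) = 0.15] × [0.3] = 0.045
  f_II = [P(skip | comp) = 0.07] × [0.11] = 0.0077
  f_III = [P(skip | comp) = 0.25] × [0.2] = 0.05
Unnormalised posteriors:
  π_I·f_I = 0.06 × 0.045 = 0.0027
  π_II·f_II = 0.63 × 0.0077 = 0.004851
  π_III·f_III = 0.31 × 0.05 = 0.0155
Normaliser: 0.0027 + 0.004851 + 0.0155 = 0.023051
So the posterior for Segment I is 0.0027 / 0.023051 ≈ 0.117.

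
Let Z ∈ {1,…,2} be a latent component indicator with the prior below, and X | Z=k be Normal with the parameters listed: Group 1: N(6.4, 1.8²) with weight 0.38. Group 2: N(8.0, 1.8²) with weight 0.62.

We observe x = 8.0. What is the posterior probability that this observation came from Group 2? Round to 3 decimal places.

0.708

P(component k | x) = π_k·f_k(x) / marginal(x), where marginal(x) = Σ_j π_j·f_j(x).
Evaluate each component's likelihood at the observed value:
  f_1 = (1/(1.8·√(2π)))·exp(−(8.0−6.4)²/(2·1.8²)) = 0.221635·exp(-0.39506) = 0.149302
  f_2 = (1/(1.8·√(2π)))·exp(−(8.0−8.0)²/(2·1.8²)) = 0.221635·exp(-0.00000) = 0.221635
Weight by the priors:
  π_1·f_1 = 0.38 × 0.149302 = 0.0567346
  π_2·f_2 = 0.62 × 0.221635 = 0.137413
Sum: 0.0567346 + 0.137413 = 0.194148
So the posterior for Group 2 is 0.137413 / 0.194148 ≈ 0.708.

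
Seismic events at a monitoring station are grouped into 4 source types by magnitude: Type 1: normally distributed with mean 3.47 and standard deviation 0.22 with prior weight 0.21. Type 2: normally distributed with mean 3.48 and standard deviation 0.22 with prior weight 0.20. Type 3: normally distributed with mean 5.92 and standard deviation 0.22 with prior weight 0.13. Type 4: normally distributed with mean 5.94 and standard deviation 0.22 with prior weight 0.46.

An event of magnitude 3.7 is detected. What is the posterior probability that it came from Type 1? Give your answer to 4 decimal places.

0.5006

Posterior ∝ prior × likelihood, so P(k | x) ∝ π_k f_k(x); normalise over all components.
Component likelihoods at x = 3.7:
  p_1 = (1/(0.22·√(2π)))·exp(−(3.7−3.47)²/(2·0.22²)) = 1.813374·exp(-0.54649) = 1.04991
  p_2 = (1/(0.22·√(2π)))·exp(−(3.7−3.48)²/(2·0.22²)) = 1.813374·exp(-0.50000) = 1.09987
  p_3 = (1/(0.22·√(2π)))·exp(−(3.7−5.92)²/(2·0.22²)) = 1.813374·exp(-50.91322) = 1.40332e-22
  p_4 = (1/(0.22·√(2π)))·exp(−(3.7−5.94)²/(2·0.22²)) = 1.813374·exp(-51.83471) = 5.58417e-23
Multiply by the mixture weights:
  π_1·p_1 = 0.21 × 1.04991 = 0.22048
  π_2·p_2 = 0.20 × 1.09987 = 0.219973
  π_3·p_3 = 0.13 × 1.40332e-22 = 1.82431e-23
  π_4·p_4 = 0.46 × 5.58417e-23 = 2.56872e-23
Normaliser: 0.22048 + 0.219973 + 1.82431e-23 + 2.56872e-23 = 0.440454
Responsibility of Type 1: 0.22048 / 0.440454 ≈ 0.5006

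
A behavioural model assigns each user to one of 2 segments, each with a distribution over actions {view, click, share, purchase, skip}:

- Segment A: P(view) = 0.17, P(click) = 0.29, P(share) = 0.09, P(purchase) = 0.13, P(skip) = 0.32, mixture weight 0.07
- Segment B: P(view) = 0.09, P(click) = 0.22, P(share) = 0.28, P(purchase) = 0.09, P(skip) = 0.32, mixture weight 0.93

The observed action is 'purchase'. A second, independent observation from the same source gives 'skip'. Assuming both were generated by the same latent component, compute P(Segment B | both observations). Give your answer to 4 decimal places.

The responsibility of component k is π_k f_k(x) divided by Σ_j π_j f_j(x).
Since both observations come from the same component, the likelihood for component k is f_k(x₁)·f_k(x₂).
  p_A = [P(purchase | comp) = 0.13] × [0.32] = 0.0416
  p_B = [P(purchase | comp) = 0.09] × [0.32] = 0.0288
Unnormalised posteriors:
  π_A·p_A = 0.07 × 0.0416 = 0.002912
  π_B·p_B = 0.93 × 0.0288 = 0.026784
Sum: 0.002912 + 0.026784 = 0.029696
P(Segment B | x) = 0.026784 / 0.029696 ≈ 0.9019

0.9019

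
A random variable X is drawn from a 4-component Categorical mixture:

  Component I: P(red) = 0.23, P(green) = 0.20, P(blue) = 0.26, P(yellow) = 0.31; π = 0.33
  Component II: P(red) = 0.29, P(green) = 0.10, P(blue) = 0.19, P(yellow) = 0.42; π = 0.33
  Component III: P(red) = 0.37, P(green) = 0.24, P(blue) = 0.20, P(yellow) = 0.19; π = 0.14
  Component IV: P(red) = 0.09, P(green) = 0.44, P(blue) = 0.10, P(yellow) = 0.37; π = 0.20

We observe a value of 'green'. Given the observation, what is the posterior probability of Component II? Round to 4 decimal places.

Posterior ∝ prior × likelihood, so P(k | x) ∝ P(Z=k) f_k(x); normalise over all components.
Categorical probabilities:
  p_I = P(green | comp) = 0.20
  p_II = P(green | comp) = 0.10
  p_III = P(green | comp) = 0.24
  p_IV = P(green | comp) = 0.44
Prior × likelihood for each component:
  P(Z=I)·p_I = 0.33 × 0.2 = 0.066
  P(Z=II)·p_II = 0.33 × 0.1 = 0.033
  P(Z=III)·p_III = 0.14 × 0.24 = 0.0336
  P(Z=IV)·p_IV = 0.20 × 0.44 = 0.088
Evidence: 0.066 + 0.033 + 0.0336 + 0.088 = 0.2206
So the posterior for Component II is 0.033 / 0.2206 ≈ 0.1496.

0.1496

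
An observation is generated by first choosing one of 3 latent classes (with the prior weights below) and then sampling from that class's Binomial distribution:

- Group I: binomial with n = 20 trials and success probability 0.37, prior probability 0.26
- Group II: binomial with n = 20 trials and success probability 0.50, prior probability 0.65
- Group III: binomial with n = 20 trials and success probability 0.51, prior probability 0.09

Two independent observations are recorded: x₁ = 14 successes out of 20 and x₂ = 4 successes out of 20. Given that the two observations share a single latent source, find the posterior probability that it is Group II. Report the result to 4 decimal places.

P(component k | x) = π_k·f_k(x) / marginal(x), where marginal(x) = Σ_j π_j·f_j(x).
Since both observations come from the same component, the likelihood for component k is f_k(x₁)·f_k(x₂).
  p_I = [C(20,14)·0.37^14·0.63^6 = 38760·9.01206e-07·0.0625235 = 0.00218399] × [0.0559177] = 0.000122124
  p_II = [C(20,14)·0.50^14·0.50^6 = 38760·6.10352e-05·0.015625 = 0.0369644] × [0.00462055] = 0.000170796
  p_III = [C(20,14)·0.51^14·0.49^6 = 38760·8.05346e-05·0.0138413 = 0.0432059] × [0.00362003] = 0.000156406
Weight by the priors:
  π_I·p_I = 0.26 × 0.000122124 = 3.17522e-05
  π_II·p_II = 0.65 × 0.000170796 = 0.000111017
  π_III·p_III = 0.09 × 0.000156406 = 1.40766e-05
Normaliser: 3.17522e-05 + 0.000111017 + 1.40766e-05 = 0.000156846
So the posterior for Group II is 0.000111017 / 0.000156846 ≈ 0.7078.

0.7078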